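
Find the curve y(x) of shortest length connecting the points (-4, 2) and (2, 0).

Arc-length functional: J[y] = ∫ sqrt(1 + (y')^2) dx.
Lagrangian L = sqrt(1 + (y')^2) has no explicit y dependence, so ∂L/∂y = 0 and the Euler-Lagrange equation gives
    d/dx( y' / sqrt(1 + (y')^2) ) = 0  ⇒  y' / sqrt(1 + (y')^2) = const.
Hence y' is constant, so y(x) is affine.
Fitting the endpoints (-4, 2) and (2, 0):
    slope m = (0 − 2) / (2 − (-4)) = -1/3,
    intercept c = 2 − m·(-4) = 2/3.
Extremal: y(x) = (-1/3) x + 2/3.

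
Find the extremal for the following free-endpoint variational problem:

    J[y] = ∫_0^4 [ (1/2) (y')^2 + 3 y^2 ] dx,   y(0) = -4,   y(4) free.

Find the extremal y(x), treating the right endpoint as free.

The Lagrangian L = (1/2) (y')^2 + 3 y^2 gives
    ∂L/∂y = 6 y,   ∂L/∂y' = y'.
Euler-Lagrange: y'' − 6 y = 0.
With k = sqrt(6), the general solution is
    y(x) = A cosh(sqrt(6) x) + B sinh(sqrt(6) x).
Fixed left endpoint y(0) = -4 ⇒ A = -4.
The right endpoint x = 4 is free, so the natural (transversality) condition is ∂L/∂y' |_{x=4} = 0, i.e. y'(4) = 0.
Compute y'(x) = A k sinh(k x) + B k cosh(k x), so
    y'(4) = A k sinh(k·4) + B k cosh(k·4) = 0
    ⇒ B = −A tanh(k·4) = 4 tanh(sqrt(6)·4).
Therefore the extremal is
    y(x) = −4 cosh(sqrt(6) x) + 4 tanh(sqrt(6)·4) sinh(sqrt(6) x).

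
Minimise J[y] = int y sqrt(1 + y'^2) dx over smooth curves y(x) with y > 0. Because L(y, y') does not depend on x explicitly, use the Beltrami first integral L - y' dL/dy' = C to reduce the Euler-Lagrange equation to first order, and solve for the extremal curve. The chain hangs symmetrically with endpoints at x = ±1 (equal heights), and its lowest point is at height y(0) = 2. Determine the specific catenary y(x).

The Lagrangian L(y, y') = y sqrt(1 + y'^2) has no explicit x dependence, so the Beltrami identity applies:
    L − y' ∂L/∂y' = C.
Compute ∂L/∂y' = y · y' / sqrt(1 + y'^2). Then
    L − y' ∂L/∂y'
    = y sqrt(1 + y'^2) − y · y'^2 / sqrt(1 + y'^2)
    = y (1 + y'^2 − y'^2) / sqrt(1 + y'^2)
    = y / sqrt(1 + y'^2) = C.
Squaring gives y^2 = C^2 (1 + y'^2), i.e.
    y'^2 = y^2 / C^2 − 1.
Separating variables,
    dy / sqrt(y^2 − C^2) = dx / C,
and integrating gives arccosh(y / C) = (x − a)/C, so
    y(x) = C cosh((x − a)/C),
the catenary. The constants C and a are fixed by the two endpoint conditions (and, for the hanging-chain problem, the length constraint selects C).
Now fit the given data. The endpoints x = ±1 are symmetric at equal height, so the catenary is even about its minimum: a = 0 and y(x) = C cosh(x/C). The lowest point is y(0) = C cosh(0) = C, and we are told y(0) = 2, so C = 2. Therefore
    y(x) = 2 cosh(x/2),
and at the endpoints
    y(±1) = 2 cosh(1/2).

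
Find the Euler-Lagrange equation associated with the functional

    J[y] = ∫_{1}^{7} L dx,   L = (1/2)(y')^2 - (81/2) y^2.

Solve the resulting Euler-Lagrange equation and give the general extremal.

The Lagrangian is L = (1/2)(y')^2 - (81/2) y^2.
∂L/∂y = -81y.
∂L/∂y' = y'.
The Euler-Lagrange equation d/dx(∂L/∂y') − ∂L/∂y = 0 becomes:
    y'' + 81 y = 0
General solution: y(x) = A sin(9x) + B cos(9x), where A and B are arbitrary constants fixed by the endpoint conditions.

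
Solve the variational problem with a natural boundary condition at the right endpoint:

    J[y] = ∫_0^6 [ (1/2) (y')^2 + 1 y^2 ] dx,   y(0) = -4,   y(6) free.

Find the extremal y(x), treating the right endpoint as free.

The Lagrangian L = (1/2) (y')^2 + 1 y^2 gives
    ∂L/∂y = 2 y,   ∂L/∂y' = y'.
Euler-Lagrange: y'' − 2 y = 0.
With k = sqrt(2), the general solution is
    y(x) = A cosh(sqrt(2) x) + B sinh(sqrt(2) x).
Fixed left endpoint y(0) = -4 ⇒ A = -4.
The right endpoint x = 6 is free, so the natural (transversality) condition is ∂L/∂y' |_{x=6} = 0, i.e. y'(6) = 0.
Compute y'(x) = A k sinh(k x) + B k cosh(k x), so
    y'(6) = A k sinh(k·6) + B k cosh(k·6) = 0
    ⇒ B = −A tanh(k·6) = 4 tanh(sqrt(2)·6).
Therefore the extremal is
    y(x) = −4 cosh(sqrt(2) x) + 4 tanh(sqrt(2)·6) sinh(sqrt(2) x).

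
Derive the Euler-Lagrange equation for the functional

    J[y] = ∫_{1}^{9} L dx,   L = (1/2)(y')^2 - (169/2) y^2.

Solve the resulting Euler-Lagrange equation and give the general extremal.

The Lagrangian is L = (1/2)(y')^2 - (169/2) y^2.
∂L/∂y = -169y.
∂L/∂y' = y'.
The Euler-Lagrange equation d/dx(∂L/∂y') − ∂L/∂y = 0 becomes:
    y'' + 169 y = 0
General solution: y(x) = A sin(13x) + B cos(13x), where A and B are arbitrary constants fixed by the endpoint conditions.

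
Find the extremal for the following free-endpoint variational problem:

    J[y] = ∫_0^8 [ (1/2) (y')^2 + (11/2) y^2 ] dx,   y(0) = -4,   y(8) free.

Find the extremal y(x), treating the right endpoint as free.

The Lagrangian L = (1/2) (y')^2 + (11/2) y^2 gives
    ∂L/∂y = 11 y,   ∂L/∂y' = y'.
Euler-Lagrange: y'' − 11 y = 0.
With k = sqrt(11), the general solution is
    y(x) = A cosh(sqrt(11) x) + B sinh(sqrt(11) x).
Fixed left endpoint y(0) = -4 ⇒ A = -4.
The right endpoint x = 8 is free, so the natural (transversality) condition is ∂L/∂y' |_{x=8} = 0, i.e. y'(8) = 0.
Compute y'(x) = A k sinh(k x) + B k cosh(k x), so
    y'(8) = A k sinh(k·8) + B k cosh(k·8) = 0
    ⇒ B = −A tanh(k·8) = 4 tanh(sqrt(11)·8).
Therefore the extremal is
    y(x) = −4 cosh(sqrt(11) x) + 4 tanh(sqrt(11)·8) sinh(sqrt(11) x).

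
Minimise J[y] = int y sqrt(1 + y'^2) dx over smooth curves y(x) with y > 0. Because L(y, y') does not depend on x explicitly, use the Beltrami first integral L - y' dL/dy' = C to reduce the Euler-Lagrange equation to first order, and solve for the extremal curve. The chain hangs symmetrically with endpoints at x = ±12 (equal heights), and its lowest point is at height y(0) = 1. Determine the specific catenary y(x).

The Lagrangian L(y, y') = y sqrt(1 + y'^2) has no explicit x dependence, so the Beltrami identity applies:
    L − y' ∂L/∂y' = C.
Compute ∂L/∂y' = y · y' / sqrt(1 + y'^2). Then
    L − y' ∂L/∂y'
    = y sqrt(1 + y'^2) − y · y'^2 / sqrt(1 + y'^2)
    = y (1 + y'^2 − y'^2) / sqrt(1 + y'^2)
    = y / sqrt(1 + y'^2) = C.
Squaring gives y^2 = C^2 (1 + y'^2), i.e.
    y'^2 = y^2 / C^2 − 1.
Separating variables,
    dy / sqrt(y^2 − C^2) = dx / C,
and integrating gives arccosh(y / C) = (x − a)/C, so
    y(x) = C cosh((x − a)/C),
the catenary. The constants C and a are fixed by the two endpoint conditions (and, for the hanging-chain problem, the length constraint selects C).
Now fit the given data. The endpoints x = ±12 are symmetric at equal height, so the catenary is even about its minimum: a = 0 and y(x) = C cosh(x/C). The lowest point is y(0) = C cosh(0) = C, and we are told y(0) = 1, so C = 1. Therefore
    y(x) = cosh(x),
and at the endpoints
    y(±12) = cosh(12).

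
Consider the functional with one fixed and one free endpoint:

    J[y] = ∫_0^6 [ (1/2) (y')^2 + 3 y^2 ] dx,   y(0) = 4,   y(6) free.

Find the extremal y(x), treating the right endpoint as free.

The Lagrangian L = (1/2) (y')^2 + 3 y^2 gives
    ∂L/∂y = 6 y,   ∂L/∂y' = y'.
Euler-Lagrange: y'' − 6 y = 0.
With k = sqrt(6), the general solution is
    y(x) = A cosh(sqrt(6) x) + B sinh(sqrt(6) x).
Fixed left endpoint y(0) = 4 ⇒ A = 4.
The right endpoint x = 6 is free, so the natural (transversality) condition is ∂L/∂y' |_{x=6} = 0, i.e. y'(6) = 0.
Compute y'(x) = A k sinh(k x) + B k cosh(k x), so
    y'(6) = A k sinh(k·6) + B k cosh(k·6) = 0
    ⇒ B = −A tanh(k·6) = − 4 tanh(sqrt(6)·6).
Therefore the extremal is
    y(x) = 4 cosh(sqrt(6) x) − 4 tanh(sqrt(6)·6) sinh(sqrt(6) x).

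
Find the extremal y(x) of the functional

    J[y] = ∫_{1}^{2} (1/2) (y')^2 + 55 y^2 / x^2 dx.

The Lagrangian is L = (1/2) (y')^2 + 55 y^2 / x^2.
Compute ∂L/∂y = 110y/x^2, ∂L/∂y' = y'.
The Euler-Lagrange equation d/dx(∂L/∂y') − ∂L/∂y = 0 reduces to
    y'' − 110/x^2 · y = 0  (x > 0).
Its general solution is
    y(x) = A x^11 + B x^(-10),
with A, B fixed by the endpoint conditions.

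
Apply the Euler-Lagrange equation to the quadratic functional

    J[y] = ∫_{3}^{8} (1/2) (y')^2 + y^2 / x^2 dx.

The Lagrangian is L = (1/2) (y')^2 + y^2 / x^2.
Compute ∂L/∂y = 2y/x^2, ∂L/∂y' = y'.
The Euler-Lagrange equation d/dx(∂L/∂y') − ∂L/∂y = 0 reduces to
    y'' − 2/x^2 · y = 0  (x > 0).
Its general solution is
    y(x) = A x^2 + B / x,
with A, B fixed by the endpoint conditions.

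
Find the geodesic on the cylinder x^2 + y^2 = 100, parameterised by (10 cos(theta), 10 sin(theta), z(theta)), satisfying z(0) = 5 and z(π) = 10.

Parameterise the cylinder of radius R = 10 as
    r(θ) = (10 cos θ, 10 sin θ, z(θ)).
The arc-length element is
    ds = sqrt(100 + (dz/dθ)^2) dθ,
so the Lagrangian is L = sqrt(100 + z'^2).
L depends on z' only, not on z or θ, so ∂L/∂z = 0 and
    ∂L/∂z' = z' / sqrt(100 + z'^2).
The Euler-Lagrange equation gives
    d/dθ( z' / sqrt(100 + z'^2) ) = 0,
so z' is constant. Integrating once:
    z(θ) = a θ + b,
a helix on the cylinder (a straight line when the cylinder is unrolled). The constants a, b are determined by the endpoint conditions.
With endpoint conditions z(0) = 5 and z(π) = 10: from z(0) = b we get b = 5, and a·π + 5 = 10 gives a = 5/π, so
    z(θ) = (5/π) θ + 5.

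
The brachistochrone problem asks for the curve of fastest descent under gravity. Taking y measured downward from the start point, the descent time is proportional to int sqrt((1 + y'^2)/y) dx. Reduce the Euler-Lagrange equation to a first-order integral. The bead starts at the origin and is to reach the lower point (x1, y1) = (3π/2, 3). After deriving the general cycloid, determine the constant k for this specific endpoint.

The Lagrangian L = sqrt((1 + y'^2) / y) has no explicit x dependence, so the Beltrami identity applies:
    L − y' ∂L/∂y' = C.
Compute ∂L/∂y' = y' / sqrt(y (1 + y'^2)).
Substitute:
    sqrt((1 + y'^2)/y) − y'·y' / sqrt(y (1 + y'^2))
    = (1 + y'^2) / sqrt(y (1 + y'^2)) − y'^2 / sqrt(y (1 + y'^2))
    = 1 / sqrt(y (1 + y'^2)) = C.
Squaring and rearranging gives the first integral
    y (1 + y'^2) = 1/C^2 =: k   (constant).
Solving this first-order ODE by the substitution
    y = (k/2)(1 − cos θ)
yields the cycloid parameterisation
    x(θ) = (k/2)(θ − sin θ),   y(θ) = (k/2)(1 − cos θ).
The constant k is fixed by the endpoint condition.
Now fit the given lower endpoint (x1, y1) = (3π/2, 3). At the bottom of the first arch (θ = π), the parametric equations give
    y(π) = (k/2)(1 − cos π) = k,
    x(π) = (k/2)(π − sin π) = kπ/2.
Matching y(π) = 3 gives k = 3, consistent with x(π) = 3π/2. Therefore the specific cycloid is
    x(θ) = (3/2)(θ − sin θ),   y(θ) = (3/2)(1 − cos θ).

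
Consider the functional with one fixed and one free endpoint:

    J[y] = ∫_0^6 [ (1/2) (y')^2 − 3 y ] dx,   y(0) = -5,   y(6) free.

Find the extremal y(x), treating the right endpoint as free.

The Lagrangian L = (1/2) (y')^2 − 3 y gives
    ∂L/∂y = −3,   ∂L/∂y' = y'.
Euler-Lagrange: d/dx(y') − (−3) = 0, i.e. y'' + 3 = 0, so
    y(x) = −(3/2) x^2 + C1 x + C2.
Fixed left endpoint y(0) = -5 ⇒ C2 = -5.
The right endpoint x = 6 is free, so the natural (transversality) condition is ∂L/∂y' |_{x=6} = 0, i.e. y'(6) = 0.
Compute y'(x) = −3 x + C1, so y'(6) = −18 + C1 = 0 ⇒ C1 = 18.
Therefore the extremal is
    y(x) = −(3/2) x^2 + 18 x − 5.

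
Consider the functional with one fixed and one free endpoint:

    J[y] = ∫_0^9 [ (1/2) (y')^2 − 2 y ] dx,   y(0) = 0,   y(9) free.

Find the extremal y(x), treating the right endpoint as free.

The Lagrangian L = (1/2) (y')^2 − 2 y gives
    ∂L/∂y = −2,   ∂L/∂y' = y'.
Euler-Lagrange: d/dx(y') − (−2) = 0, i.e. y'' + 2 = 0, so
    y(x) = −(2/2) x^2 + C1 x + C2.
Fixed left endpoint y(0) = 0 ⇒ C2 = 0.
The right endpoint x = 9 is free, so the natural (transversality) condition is ∂L/∂y' |_{x=9} = 0, i.e. y'(9) = 0.
Compute y'(x) = −2 x + C1, so y'(9) = −18 + C1 = 0 ⇒ C1 = 18.
Therefore the extremal is
    y(x) = −x^2 + 18 x.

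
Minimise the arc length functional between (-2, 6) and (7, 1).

Arc-length functional: J[y] = ∫ sqrt(1 + (y')^2) dx.
Lagrangian L = sqrt(1 + (y')^2) has no explicit y dependence, so ∂L/∂y = 0 and the Euler-Lagrange equation gives
    d/dx( y' / sqrt(1 + (y')^2) ) = 0  ⇒  y' / sqrt(1 + (y')^2) = const.
Hence y' is constant, so y(x) is affine.
Fitting the endpoints (-2, 6) and (7, 1):
    slope m = (1 − 6) / (7 − (-2)) = -5/9,
    intercept c = 6 − m·(-2) = 44/9.
Extremal: y(x) = (-5/9) x + 44/9.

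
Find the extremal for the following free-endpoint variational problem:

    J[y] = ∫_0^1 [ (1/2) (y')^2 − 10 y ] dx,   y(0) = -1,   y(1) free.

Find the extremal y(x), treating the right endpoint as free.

The Lagrangian L = (1/2) (y')^2 − 10 y gives
    ∂L/∂y = −10,   ∂L/∂y' = y'.
Euler-Lagrange: d/dx(y') − (−10) = 0, i.e. y'' + 10 = 0, so
    y(x) = −(10/2) x^2 + C1 x + C2.
Fixed left endpoint y(0) = -1 ⇒ C2 = -1.
The right endpoint x = 1 is free, so the natural (transversality) condition is ∂L/∂y' |_{x=1} = 0, i.e. y'(1) = 0.
Compute y'(x) = −10 x + C1, so y'(1) = −10 + C1 = 0 ⇒ C1 = 10.
Therefore the extremal is
    y(x) = −5 x^2 + 10 x − 1.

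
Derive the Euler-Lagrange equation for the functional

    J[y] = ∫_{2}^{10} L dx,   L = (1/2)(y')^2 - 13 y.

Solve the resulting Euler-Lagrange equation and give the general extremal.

The Lagrangian is L = (1/2)(y')^2 - 13 y.
∂L/∂y = -13.
∂L/∂y' = y'.
The Euler-Lagrange equation d/dx(∂L/∂y') − ∂L/∂y = 0 becomes:
    y'' + 13 = 0
General solution: y(x) = -(13/2) x^2 + A x + B, where A and B are arbitrary constants fixed by the endpoint conditions.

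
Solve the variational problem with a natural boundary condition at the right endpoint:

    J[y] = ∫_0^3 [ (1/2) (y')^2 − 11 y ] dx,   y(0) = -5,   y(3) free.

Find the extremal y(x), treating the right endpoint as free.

The Lagrangian L = (1/2) (y')^2 − 11 y gives
    ∂L/∂y = −11,   ∂L/∂y' = y'.
Euler-Lagrange: d/dx(y') − (−11) = 0, i.e. y'' + 11 = 0, so
    y(x) = −(11/2) x^2 + C1 x + C2.
Fixed left endpoint y(0) = -5 ⇒ C2 = -5.
The right endpoint x = 3 is free, so the natural (transversality) condition is ∂L/∂y' |_{x=3} = 0, i.e. y'(3) = 0.
Compute y'(x) = −11 x + C1, so y'(3) = −33 + C1 = 0 ⇒ C1 = 33.
Therefore the extremal is
    y(x) = −(11/2) x^2 + 33 x − 5.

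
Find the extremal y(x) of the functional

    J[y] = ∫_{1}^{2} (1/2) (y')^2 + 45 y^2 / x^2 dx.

The Lagrangian is L = (1/2) (y')^2 + 45 y^2 / x^2.
Compute ∂L/∂y = 90y/x^2, ∂L/∂y' = y'.
The Euler-Lagrange equation d/dx(∂L/∂y') − ∂L/∂y = 0 reduces to
    y'' − 90/x^2 · y = 0  (x > 0).
Its general solution is
    y(x) = A x^10 + B x^(-9),
with A, B fixed by the endpoint conditions.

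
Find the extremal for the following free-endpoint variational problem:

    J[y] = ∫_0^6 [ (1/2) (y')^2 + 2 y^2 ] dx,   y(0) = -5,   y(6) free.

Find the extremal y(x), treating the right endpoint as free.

The Lagrangian L = (1/2) (y')^2 + 2 y^2 gives
    ∂L/∂y = 4 y,   ∂L/∂y' = y'.
Euler-Lagrange: y'' − 4 y = 0.
With k = 2, the general solution is
    y(x) = A cosh(2 x) + B sinh(2 x).
Fixed left endpoint y(0) = -5 ⇒ A = -5.
The right endpoint x = 6 is free, so the natural (transversality) condition is ∂L/∂y' |_{x=6} = 0, i.e. y'(6) = 0.
Compute y'(x) = A k sinh(k x) + B k cosh(k x), so
    y'(6) = A k sinh(k·6) + B k cosh(k·6) = 0
    ⇒ B = −A tanh(k·6) = 5 tanh(2·6).
Therefore the extremal is
    y(x) = −5 cosh(2 x) + 5 tanh(2·6) sinh(2 x).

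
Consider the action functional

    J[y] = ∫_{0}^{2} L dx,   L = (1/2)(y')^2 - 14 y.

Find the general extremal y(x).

The Lagrangian is L = (1/2)(y')^2 - 14 y.
∂L/∂y = -14.
∂L/∂y' = y'.
The Euler-Lagrange equation d/dx(∂L/∂y') − ∂L/∂y = 0 becomes:
    y'' + 14 = 0
General solution: y(x) = -7 x^2 + A x + B, where A and B are arbitrary constants fixed by the endpoint conditions.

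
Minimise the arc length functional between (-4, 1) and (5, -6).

Arc-length functional: J[y] = ∫ sqrt(1 + (y')^2) dx.
Lagrangian L = sqrt(1 + (y')^2) has no explicit y dependence, so ∂L/∂y = 0 and the Euler-Lagrange equation gives
    d/dx( y' / sqrt(1 + (y')^2) ) = 0  ⇒  y' / sqrt(1 + (y')^2) = const.
Hence y' is constant, so y(x) is affine.
Fitting the endpoints (-4, 1) and (5, -6):
    slope m = ((-6) − 1) / (5 − (-4)) = -7/9,
    intercept c = 1 − m·(-4) = -19/9.
Extremal: y(x) = (-7/9) x - 19/9.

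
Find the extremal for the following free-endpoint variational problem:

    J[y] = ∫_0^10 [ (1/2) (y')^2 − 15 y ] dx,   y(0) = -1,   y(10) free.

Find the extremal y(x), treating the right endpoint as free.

The Lagrangian L = (1/2) (y')^2 − 15 y gives
    ∂L/∂y = −15,   ∂L/∂y' = y'.
Euler-Lagrange: d/dx(y') − (−15) = 0, i.e. y'' + 15 = 0, so
    y(x) = −(15/2) x^2 + C1 x + C2.
Fixed left endpoint y(0) = -1 ⇒ C2 = -1.
The right endpoint x = 10 is free, so the natural (transversality) condition is ∂L/∂y' |_{x=10} = 0, i.e. y'(10) = 0.
Compute y'(x) = −15 x + C1, so y'(10) = −150 + C1 = 0 ⇒ C1 = 150.
Therefore the extremal is
    y(x) = −(15/2) x^2 + 150 x − 1.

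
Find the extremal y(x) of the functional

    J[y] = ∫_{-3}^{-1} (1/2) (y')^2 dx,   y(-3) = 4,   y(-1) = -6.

The Lagrangian is L = (1/2) (y')^2.
Compute ∂L/∂y = 0, ∂L/∂y' = y'.
The Euler-Lagrange equation d/dx(∂L/∂y') − ∂L/∂y = 0 reduces to
    y'' = 0.
Its general solution is
    y(x) = A x + B,
with A, B fixed by the endpoint conditions.
Applying the endpoint conditions y(-3) = 4 and y(-1) = -6: solve A·-3 + B = 4 and A·-1 + B = -6. Subtracting gives A(-1 − -3) = -6 − 4, so A = -5, and B = 4 − A·-3 = -11. Therefore
    y(x) = -5 x - 11.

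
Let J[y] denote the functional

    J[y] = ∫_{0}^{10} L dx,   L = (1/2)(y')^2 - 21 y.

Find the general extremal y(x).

The Lagrangian is L = (1/2)(y')^2 - 21 y.
∂L/∂y = -21.
∂L/∂y' = y'.
The Euler-Lagrange equation d/dx(∂L/∂y') − ∂L/∂y = 0 becomes:
    y'' + 21 = 0
General solution: y(x) = -(21/2) x^2 + A x + B, where A and B are arbitrary constants fixed by the endpoint conditions.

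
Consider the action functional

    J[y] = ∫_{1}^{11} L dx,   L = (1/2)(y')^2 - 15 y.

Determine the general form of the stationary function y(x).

The Lagrangian is L = (1/2)(y')^2 - 15 y.
∂L/∂y = -15.
∂L/∂y' = y'.
The Euler-Lagrange equation d/dx(∂L/∂y') − ∂L/∂y = 0 becomes:
    y'' + 15 = 0
General solution: y(x) = -(15/2) x^2 + A x + B, where A and B are arbitrary constants fixed by the endpoint conditions.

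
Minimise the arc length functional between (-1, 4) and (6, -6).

Arc-length functional: J[y] = ∫ sqrt(1 + (y')^2) dx.
Lagrangian L = sqrt(1 + (y')^2) has no explicit y dependence, so ∂L/∂y = 0 and the Euler-Lagrange equation gives
    d/dx( y' / sqrt(1 + (y')^2) ) = 0  ⇒  y' / sqrt(1 + (y')^2) = const.
Hence y' is constant, so y(x) is affine.
Fitting the endpoints (-1, 4) and (6, -6):
    slope m = ((-6) − 4) / (6 − (-1)) = -10/7,
    intercept c = 4 − m·(-1) = 18/7.
Extremal: y(x) = (-10/7) x + 18/7.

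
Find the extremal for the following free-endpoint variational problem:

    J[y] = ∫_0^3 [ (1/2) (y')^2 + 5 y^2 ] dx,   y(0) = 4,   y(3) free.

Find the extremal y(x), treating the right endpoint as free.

The Lagrangian L = (1/2) (y')^2 + 5 y^2 gives
    ∂L/∂y = 10 y,   ∂L/∂y' = y'.
Euler-Lagrange: y'' − 10 y = 0.
With k = sqrt(10), the general solution is
    y(x) = A cosh(sqrt(10) x) + B sinh(sqrt(10) x).
Fixed left endpoint y(0) = 4 ⇒ A = 4.
The right endpoint x = 3 is free, so the natural (transversality) condition is ∂L/∂y' |_{x=3} = 0, i.e. y'(3) = 0.
Compute y'(x) = A k sinh(k x) + B k cosh(k x), so
    y'(3) = A k sinh(k·3) + B k cosh(k·3) = 0
    ⇒ B = −A tanh(k·3) = − 4 tanh(sqrt(10)·3).
Therefore the extremal is
    y(x) = 4 cosh(sqrt(10) x) − 4 tanh(sqrt(10)·3) sinh(sqrt(10) x).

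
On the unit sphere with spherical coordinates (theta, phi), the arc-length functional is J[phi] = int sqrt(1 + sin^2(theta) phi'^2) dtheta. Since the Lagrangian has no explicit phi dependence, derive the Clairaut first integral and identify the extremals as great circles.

On the unit sphere with spherical coordinates (θ, φ), the induced metric is
    ds^2 = dθ^2 + sin^2(θ) dφ^2.
Parameterise by θ; the arc-length functional is
    J[φ] = ∫ sqrt(1 + sin^2(θ) (dφ/dθ)^2) dθ,
so L = sqrt(1 + sin^2(θ) φ'^2). Compute
    ∂L/∂φ = 0  (L has no explicit φ dependence),
    ∂L/∂φ' = sin^2(θ) φ' / sqrt(1 + sin^2(θ) φ'^2).
Since ∂L/∂φ = 0, the Euler-Lagrange equation
    d/dθ(∂L/∂φ') − ∂L/∂φ = 0
reduces to d/dθ(∂L/∂φ') = 0, i.e. the momentum conjugate to φ is conserved:
    sin^2(θ) φ' / sqrt(1 + sin^2(θ) φ'^2) = C.
This is Clairaut's relation for the sphere. Solving for φ' and integrating gives the great-circle family
    cot(θ) = A cos(φ − φ_0),
i.e. the intersection of the sphere with a plane through the origin. The two constants A and φ_0 (equivalently C and one phase) are fixed by the two endpoint conditions.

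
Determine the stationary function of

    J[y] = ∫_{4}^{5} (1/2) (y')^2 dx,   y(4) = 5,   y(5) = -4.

The Lagrangian is L = (1/2) (y')^2.
Compute ∂L/∂y = 0, ∂L/∂y' = y'.
The Euler-Lagrange equation d/dx(∂L/∂y') − ∂L/∂y = 0 reduces to
    y'' = 0.
Its general solution is
    y(x) = A x + B,
with A, B fixed by the endpoint conditions.
Applying the endpoint conditions y(4) = 5 and y(5) = -4: solve A·4 + B = 5 and A·5 + B = -4. Subtracting gives A(5 − 4) = -4 − 5, so A = -9, and B = 5 − A·4 = 41. Therefore
    y(x) = -9 x + 41.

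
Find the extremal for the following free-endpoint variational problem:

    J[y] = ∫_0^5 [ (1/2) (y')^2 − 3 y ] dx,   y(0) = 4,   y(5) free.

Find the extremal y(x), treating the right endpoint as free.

The Lagrangian L = (1/2) (y')^2 − 3 y gives
    ∂L/∂y = −3,   ∂L/∂y' = y'.
Euler-Lagrange: d/dx(y') − (−3) = 0, i.e. y'' + 3 = 0, so
    y(x) = −(3/2) x^2 + C1 x + C2.
Fixed left endpoint y(0) = 4 ⇒ C2 = 4.
The right endpoint x = 5 is free, so the natural (transversality) condition is ∂L/∂y' |_{x=5} = 0, i.e. y'(5) = 0.
Compute y'(x) = −3 x + C1, so y'(5) = −15 + C1 = 0 ⇒ C1 = 15.
Therefore the extremal is
    y(x) = −(3/2) x^2 + 15 x + 4.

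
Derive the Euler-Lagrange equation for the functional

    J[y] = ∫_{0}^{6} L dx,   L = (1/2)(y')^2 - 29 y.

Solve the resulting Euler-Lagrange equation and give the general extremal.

The Lagrangian is L = (1/2)(y')^2 - 29 y.
∂L/∂y = -29.
∂L/∂y' = y'.
The Euler-Lagrange equation d/dx(∂L/∂y') − ∂L/∂y = 0 becomes:
    y'' + 29 = 0
General solution: y(x) = -(29/2) x^2 + A x + B, where A and B are arbitrary constants fixed by the endpoint conditions.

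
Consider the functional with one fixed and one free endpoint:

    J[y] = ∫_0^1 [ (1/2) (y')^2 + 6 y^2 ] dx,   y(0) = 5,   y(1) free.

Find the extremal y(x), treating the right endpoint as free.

The Lagrangian L = (1/2) (y')^2 + 6 y^2 gives
    ∂L/∂y = 12 y,   ∂L/∂y' = y'.
Euler-Lagrange: y'' − 12 y = 0.
With k = sqrt(12), the general solution is
    y(x) = A cosh(sqrt(12) x) + B sinh(sqrt(12) x).
Fixed left endpoint y(0) = 5 ⇒ A = 5.
The right endpoint x = 1 is free, so the natural (transversality) condition is ∂L/∂y' |_{x=1} = 0, i.e. y'(1) = 0.
Compute y'(x) = A k sinh(k x) + B k cosh(k x), so
    y'(1) = A k sinh(k·1) + B k cosh(k·1) = 0
    ⇒ B = −A tanh(k·1) = − 5 tanh(sqrt(12)·1).
Therefore the extremal is
    y(x) = 5 cosh(sqrt(12) x) − 5 tanh(sqrt(12)·1) sinh(sqrt(12) x).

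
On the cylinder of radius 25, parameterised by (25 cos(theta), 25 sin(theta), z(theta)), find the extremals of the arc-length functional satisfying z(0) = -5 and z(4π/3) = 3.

Parameterise the cylinder of radius R = 25 as
    r(θ) = (25 cos θ, 25 sin θ, z(θ)).
The arc-length element is
    ds = sqrt(625 + (dz/dθ)^2) dθ,
so the Lagrangian is L = sqrt(625 + z'^2).
L depends on z' only, not on z or θ, so ∂L/∂z = 0 and
    ∂L/∂z' = z' / sqrt(625 + z'^2).
The Euler-Lagrange equation gives
    d/dθ( z' / sqrt(625 + z'^2) ) = 0,
so z' is constant. Integrating once:
    z(θ) = a θ + b,
a helix on the cylinder (a straight line when the cylinder is unrolled). The constants a, b are determined by the endpoint conditions.
With endpoint conditions z(0) = -5 and z(4π/3) = 3: from z(0) = b we get b = -5, and a·4π/3 + -5 = 3 gives a = 6/π, so
    z(θ) = (6/π) θ − 5.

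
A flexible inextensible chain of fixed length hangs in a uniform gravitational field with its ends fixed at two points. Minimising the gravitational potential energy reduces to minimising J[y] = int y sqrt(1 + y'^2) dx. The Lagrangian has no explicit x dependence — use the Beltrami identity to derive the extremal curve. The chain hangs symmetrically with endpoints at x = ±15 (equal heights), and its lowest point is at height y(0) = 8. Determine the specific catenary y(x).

The Lagrangian L(y, y') = y sqrt(1 + y'^2) has no explicit x dependence, so the Beltrami identity applies:
    L − y' ∂L/∂y' = C.
Compute ∂L/∂y' = y · y' / sqrt(1 + y'^2). Then
    L − y' ∂L/∂y'
    = y sqrt(1 + y'^2) − y · y'^2 / sqrt(1 + y'^2)
    = y (1 + y'^2 − y'^2) / sqrt(1 + y'^2)
    = y / sqrt(1 + y'^2) = C.
Squaring gives y^2 = C^2 (1 + y'^2), i.e.
    y'^2 = y^2 / C^2 − 1.
Separating variables,
    dy / sqrt(y^2 − C^2) = dx / C,
and integrating gives arccosh(y / C) = (x − a)/C, so
    y(x) = C cosh((x − a)/C),
the catenary. The constants C and a are fixed by the two endpoint conditions (and, for the hanging-chain problem, the length constraint selects C).
Now fit the given data. The endpoints x = ±15 are symmetric at equal height, so the catenary is even about its minimum: a = 0 and y(x) = C cosh(x/C). The lowest point is y(0) = C cosh(0) = C, and we are told y(0) = 8, so C = 8. Therefore
    y(x) = 8 cosh(x/8),
and at the endpoints
    y(±15) = 8 cosh(15/8).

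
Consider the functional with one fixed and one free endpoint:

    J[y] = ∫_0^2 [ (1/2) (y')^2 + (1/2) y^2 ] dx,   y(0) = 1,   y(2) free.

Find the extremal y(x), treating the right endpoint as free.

The Lagrangian L = (1/2) (y')^2 + (1/2) y^2 gives
    ∂L/∂y = 1 y,   ∂L/∂y' = y'.
Euler-Lagrange: y'' − y = 0.
With k = 1, the general solution is
    y(x) = A cosh(x) + B sinh(x).
Fixed left endpoint y(0) = 1 ⇒ A = 1.
The right endpoint x = 2 is free, so the natural (transversality) condition is ∂L/∂y' |_{x=2} = 0, i.e. y'(2) = 0.
Compute y'(x) = A k sinh(k x) + B k cosh(k x), so
    y'(2) = A k sinh(k·2) + B k cosh(k·2) = 0
    ⇒ B = −A tanh(k·2) = − tanh(1·2).
Therefore the extremal is
    y(x) = cosh(1 x) − tanh(1·2) sinh(1 x).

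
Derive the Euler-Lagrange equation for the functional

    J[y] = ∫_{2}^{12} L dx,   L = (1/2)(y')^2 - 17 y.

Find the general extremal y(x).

The Lagrangian is L = (1/2)(y')^2 - 17 y.
∂L/∂y = -17.
∂L/∂y' = y'.
The Euler-Lagrange equation d/dx(∂L/∂y') − ∂L/∂y = 0 becomes:
    y'' + 17 = 0
General solution: y(x) = -(17/2) x^2 + A x + B, where A and B are arbitrary constants fixed by the endpoint conditions.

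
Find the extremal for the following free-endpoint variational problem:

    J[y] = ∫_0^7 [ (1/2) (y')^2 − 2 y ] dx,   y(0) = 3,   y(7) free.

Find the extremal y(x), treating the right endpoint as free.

The Lagrangian L = (1/2) (y')^2 − 2 y gives
    ∂L/∂y = −2,   ∂L/∂y' = y'.
Euler-Lagrange: d/dx(y') − (−2) = 0, i.e. y'' + 2 = 0, so
    y(x) = −(2/2) x^2 + C1 x + C2.
Fixed left endpoint y(0) = 3 ⇒ C2 = 3.
The right endpoint x = 7 is free, so the natural (transversality) condition is ∂L/∂y' |_{x=7} = 0, i.e. y'(7) = 0.
Compute y'(x) = −2 x + C1, so y'(7) = −14 + C1 = 0 ⇒ C1 = 14.
Therefore the extremal is
    y(x) = −x^2 + 14 x + 3.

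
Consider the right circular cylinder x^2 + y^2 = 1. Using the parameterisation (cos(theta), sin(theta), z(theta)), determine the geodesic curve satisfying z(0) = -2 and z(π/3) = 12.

Parameterise the cylinder of radius R = 1 as
    r(θ) = (cos θ, sin θ, z(θ)).
The arc-length element is
    ds = sqrt(1 + (dz/dθ)^2) dθ,
so the Lagrangian is L = sqrt(1 + z'^2).
L depends on z' only, not on z or θ, so ∂L/∂z = 0 and
    ∂L/∂z' = z' / sqrt(1 + z'^2).
The Euler-Lagrange equation gives
    d/dθ( z' / sqrt(1 + z'^2) ) = 0,
so z' is constant. Integrating once:
    z(θ) = a θ + b,
a helix on the cylinder (a straight line when the cylinder is unrolled). The constants a, b are determined by the endpoint conditions.
With endpoint conditions z(0) = -2 and z(π/3) = 12: from z(0) = b we get b = -2, and a·π/3 + -2 = 12 gives a = 42/π, so
    z(θ) = (42/π) θ − 2.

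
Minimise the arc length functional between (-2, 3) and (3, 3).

Arc-length functional: J[y] = ∫ sqrt(1 + (y')^2) dx.
Lagrangian L = sqrt(1 + (y')^2) has no explicit y dependence, so ∂L/∂y = 0 and the Euler-Lagrange equation gives
    d/dx( y' / sqrt(1 + (y')^2) ) = 0  ⇒  y' / sqrt(1 + (y')^2) = const.
Hence y' is constant, so y(x) is affine.
Fitting the endpoints (-2, 3) and (3, 3):
    slope m = (3 − 3) / (3 − (-2)) = 0,
    intercept c = 3 − m·(-2) = 3.
Extremal: y(x) = 3.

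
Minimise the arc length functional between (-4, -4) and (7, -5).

Arc-length functional: J[y] = ∫ sqrt(1 + (y')^2) dx.
Lagrangian L = sqrt(1 + (y')^2) has no explicit y dependence, so ∂L/∂y = 0 and the Euler-Lagrange equation gives
    d/dx( y' / sqrt(1 + (y')^2) ) = 0  ⇒  y' / sqrt(1 + (y')^2) = const.
Hence y' is constant, so y(x) is affine.
Fitting the endpoints (-4, -4) and (7, -5):
    slope m = ((-5) − (-4)) / (7 − (-4)) = -1/11,
    intercept c = (-4) − m·(-4) = -48/11.
Extremal: y(x) = (-1/11) x - 48/11.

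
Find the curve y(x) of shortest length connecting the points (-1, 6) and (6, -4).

Arc-length functional: J[y] = ∫ sqrt(1 + (y')^2) dx.
Lagrangian L = sqrt(1 + (y')^2) has no explicit y dependence, so ∂L/∂y = 0 and the Euler-Lagrange equation gives
    d/dx( y' / sqrt(1 + (y')^2) ) = 0  ⇒  y' / sqrt(1 + (y')^2) = const.
Hence y' is constant, so y(x) is affine.
Fitting the endpoints (-1, 6) and (6, -4):
    slope m = ((-4) − 6) / (6 − (-1)) = -10/7,
    intercept c = 6 − m·(-1) = 32/7.
Extremal: y(x) = (-10/7) x + 32/7.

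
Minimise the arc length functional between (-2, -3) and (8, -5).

Arc-length functional: J[y] = ∫ sqrt(1 + (y')^2) dx.
Lagrangian L = sqrt(1 + (y')^2) has no explicit y dependence, so ∂L/∂y = 0 and the Euler-Lagrange equation gives
    d/dx( y' / sqrt(1 + (y')^2) ) = 0  ⇒  y' / sqrt(1 + (y')^2) = const.
Hence y' is constant, so y(x) is affine.
Fitting the endpoints (-2, -3) and (8, -5):
    slope m = ((-5) − (-3)) / (8 − (-2)) = -1/5,
    intercept c = (-3) − m·(-2) = -17/5.
Extremal: y(x) = (-1/5) x - 17/5.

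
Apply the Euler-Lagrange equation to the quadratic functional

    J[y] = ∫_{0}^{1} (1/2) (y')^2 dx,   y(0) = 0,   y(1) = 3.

The Lagrangian is L = (1/2) (y')^2.
Compute ∂L/∂y = 0, ∂L/∂y' = y'.
The Euler-Lagrange equation d/dx(∂L/∂y') − ∂L/∂y = 0 reduces to
    y'' = 0.
Its general solution is
    y(x) = A x + B,
with A, B fixed by the endpoint conditions.
Applying the endpoint conditions y(0) = 0 and y(1) = 3: solve A·0 + B = 0 and A·1 + B = 3. Subtracting gives A(1 − 0) = 3 − 0, so A = 3, and B = 0 − A·0 = 0. Therefore
    y(x) = 3 x.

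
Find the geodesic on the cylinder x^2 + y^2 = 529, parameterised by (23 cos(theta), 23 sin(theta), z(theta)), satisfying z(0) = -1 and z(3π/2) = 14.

Parameterise the cylinder of radius R = 23 as
    r(θ) = (23 cos θ, 23 sin θ, z(θ)).
The arc-length element is
    ds = sqrt(529 + (dz/dθ)^2) dθ,
so the Lagrangian is L = sqrt(529 + z'^2).
L depends on z' only, not on z or θ, so ∂L/∂z = 0 and
    ∂L/∂z' = z' / sqrt(529 + z'^2).
The Euler-Lagrange equation gives
    d/dθ( z' / sqrt(529 + z'^2) ) = 0,
so z' is constant. Integrating once:
    z(θ) = a θ + b,
a helix on the cylinder (a straight line when the cylinder is unrolled). The constants a, b are determined by the endpoint conditions.
With endpoint conditions z(0) = -1 and z(3π/2) = 14: from z(0) = b we get b = -1, and a·3π/2 + -1 = 14 gives a = 10/π, so
    z(θ) = (10/π) θ − 1.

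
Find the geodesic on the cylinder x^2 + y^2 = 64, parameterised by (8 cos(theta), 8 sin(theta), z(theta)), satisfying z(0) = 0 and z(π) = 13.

Parameterise the cylinder of radius R = 8 as
    r(θ) = (8 cos θ, 8 sin θ, z(θ)).
The arc-length element is
    ds = sqrt(64 + (dz/dθ)^2) dθ,
so the Lagrangian is L = sqrt(64 + z'^2).
L depends on z' only, not on z or θ, so ∂L/∂z = 0 and
    ∂L/∂z' = z' / sqrt(64 + z'^2).
The Euler-Lagrange equation gives
    d/dθ( z' / sqrt(64 + z'^2) ) = 0,
so z' is constant. Integrating once:
    z(θ) = a θ + b,
a helix on the cylinder (a straight line when the cylinder is unrolled). The constants a, b are determined by the endpoint conditions.
With endpoint conditions z(0) = 0 and z(π) = 13: from z(0) = b we get b = 0, and a·π + 0 = 13 gives a = 13/π, so
    z(θ) = (13/π) θ.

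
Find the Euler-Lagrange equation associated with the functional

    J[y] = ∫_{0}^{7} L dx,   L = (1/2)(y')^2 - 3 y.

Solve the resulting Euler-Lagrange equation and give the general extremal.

The Lagrangian is L = (1/2)(y')^2 - 3 y.
∂L/∂y = -3.
∂L/∂y' = y'.
The Euler-Lagrange equation d/dx(∂L/∂y') − ∂L/∂y = 0 becomes:
    y'' + 3 = 0
General solution: y(x) = -(3/2) x^2 + A x + B, where A and B are arbitrary constants fixed by the endpoint conditions.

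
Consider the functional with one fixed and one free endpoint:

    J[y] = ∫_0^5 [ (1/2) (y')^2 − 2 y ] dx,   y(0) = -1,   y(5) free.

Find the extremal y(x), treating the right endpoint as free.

The Lagrangian L = (1/2) (y')^2 − 2 y gives
    ∂L/∂y = −2,   ∂L/∂y' = y'.
Euler-Lagrange: d/dx(y') − (−2) = 0, i.e. y'' + 2 = 0, so
    y(x) = −(2/2) x^2 + C1 x + C2.
Fixed left endpoint y(0) = -1 ⇒ C2 = -1.
The right endpoint x = 5 is free, so the natural (transversality) condition is ∂L/∂y' |_{x=5} = 0, i.e. y'(5) = 0.
Compute y'(x) = −2 x + C1, so y'(5) = −10 + C1 = 0 ⇒ C1 = 10.
Therefore the extremal is
    y(x) = −x^2 + 10 x − 1.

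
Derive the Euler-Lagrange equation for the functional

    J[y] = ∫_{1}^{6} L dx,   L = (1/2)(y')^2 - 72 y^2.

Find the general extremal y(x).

The Lagrangian is L = (1/2)(y')^2 - 72 y^2.
∂L/∂y = -144y.
∂L/∂y' = y'.
The Euler-Lagrange equation d/dx(∂L/∂y') − ∂L/∂y = 0 becomes:
    y'' + 144 y = 0
General solution: y(x) = A sin(12x) + B cos(12x), where A and B are arbitrary constants fixed by the endpoint conditions.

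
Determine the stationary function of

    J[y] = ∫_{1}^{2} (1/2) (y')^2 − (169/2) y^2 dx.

The Lagrangian is L = (1/2) (y')^2 − (169/2) y^2.
Compute ∂L/∂y = -169y, ∂L/∂y' = y'.
The Euler-Lagrange equation d/dx(∂L/∂y') − ∂L/∂y = 0 reduces to
    y'' + 169 y = 0.
Its general solution is
    y(x) = A sin(13x) + B cos(13x),
with A, B fixed by the endpoint conditions.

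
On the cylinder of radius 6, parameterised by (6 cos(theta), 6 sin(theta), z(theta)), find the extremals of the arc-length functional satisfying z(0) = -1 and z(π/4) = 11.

Parameterise the cylinder of radius R = 6 as
    r(θ) = (6 cos θ, 6 sin θ, z(θ)).
The arc-length element is
    ds = sqrt(36 + (dz/dθ)^2) dθ,
so the Lagrangian is L = sqrt(36 + z'^2).
L depends on z' only, not on z or θ, so ∂L/∂z = 0 and
    ∂L/∂z' = z' / sqrt(36 + z'^2).
The Euler-Lagrange equation gives
    d/dθ( z' / sqrt(36 + z'^2) ) = 0,
so z' is constant. Integrating once:
    z(θ) = a θ + b,
a helix on the cylinder (a straight line when the cylinder is unrolled). The constants a, b are determined by the endpoint conditions.
With endpoint conditions z(0) = -1 and z(π/4) = 11: from z(0) = b we get b = -1, and a·π/4 + -1 = 11 gives a = 48/π, so
    z(θ) = (48/π) θ − 1.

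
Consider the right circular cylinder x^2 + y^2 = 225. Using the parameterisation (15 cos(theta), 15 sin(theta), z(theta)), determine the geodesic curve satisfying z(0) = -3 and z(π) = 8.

Parameterise the cylinder of radius R = 15 as
    r(θ) = (15 cos θ, 15 sin θ, z(θ)).
The arc-length element is
    ds = sqrt(225 + (dz/dθ)^2) dθ,
so the Lagrangian is L = sqrt(225 + z'^2).
L depends on z' only, not on z or θ, so ∂L/∂z = 0 and
    ∂L/∂z' = z' / sqrt(225 + z'^2).
The Euler-Lagrange equation gives
    d/dθ( z' / sqrt(225 + z'^2) ) = 0,
so z' is constant. Integrating once:
    z(θ) = a θ + b,
a helix on the cylinder (a straight line when the cylinder is unrolled). The constants a, b are determined by the endpoint conditions.
With endpoint conditions z(0) = -3 and z(π) = 8: from z(0) = b we get b = -3, and a·π + -3 = 8 gives a = 11/π, so
    z(θ) = (11/π) θ − 3.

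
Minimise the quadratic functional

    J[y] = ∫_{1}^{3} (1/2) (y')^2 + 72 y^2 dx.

The Lagrangian is L = (1/2) (y')^2 + 72 y^2.
Compute ∂L/∂y = 144y, ∂L/∂y' = y'.
The Euler-Lagrange equation d/dx(∂L/∂y') − ∂L/∂y = 0 reduces to
    y'' − 144 y = 0.
Its general solution is
    y(x) = A e^(12x) + B e^(−12x),
with A, B fixed by the endpoint conditions.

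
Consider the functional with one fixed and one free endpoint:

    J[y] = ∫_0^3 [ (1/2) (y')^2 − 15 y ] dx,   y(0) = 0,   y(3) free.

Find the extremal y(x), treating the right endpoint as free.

The Lagrangian L = (1/2) (y')^2 − 15 y gives
    ∂L/∂y = −15,   ∂L/∂y' = y'.
Euler-Lagrange: d/dx(y') − (−15) = 0, i.e. y'' + 15 = 0, so
    y(x) = −(15/2) x^2 + C1 x + C2.
Fixed left endpoint y(0) = 0 ⇒ C2 = 0.
The right endpoint x = 3 is free, so the natural (transversality) condition is ∂L/∂y' |_{x=3} = 0, i.e. y'(3) = 0.
Compute y'(x) = −15 x + C1, so y'(3) = −45 + C1 = 0 ⇒ C1 = 45.
Therefore the extremal is
    y(x) = −(15/2) x^2 + 45 x.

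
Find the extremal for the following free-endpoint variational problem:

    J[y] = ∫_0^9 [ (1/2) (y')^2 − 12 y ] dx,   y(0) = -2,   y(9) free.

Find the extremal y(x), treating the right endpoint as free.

The Lagrangian L = (1/2) (y')^2 − 12 y gives
    ∂L/∂y = −12,   ∂L/∂y' = y'.
Euler-Lagrange: d/dx(y') − (−12) = 0, i.e. y'' + 12 = 0, so
    y(x) = −(12/2) x^2 + C1 x + C2.
Fixed left endpoint y(0) = -2 ⇒ C2 = -2.
The right endpoint x = 9 is free, so the natural (transversality) condition is ∂L/∂y' |_{x=9} = 0, i.e. y'(9) = 0.
Compute y'(x) = −12 x + C1, so y'(9) = −108 + C1 = 0 ⇒ C1 = 108.
Therefore the extremal is
    y(x) = −6 x^2 + 108 x − 2.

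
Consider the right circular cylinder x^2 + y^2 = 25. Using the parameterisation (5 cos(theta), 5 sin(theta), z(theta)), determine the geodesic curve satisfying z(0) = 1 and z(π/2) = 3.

Parameterise the cylinder of radius R = 5 as
    r(θ) = (5 cos θ, 5 sin θ, z(θ)).
The arc-length element is
    ds = sqrt(25 + (dz/dθ)^2) dθ,
so the Lagrangian is L = sqrt(25 + z'^2).
L depends on z' only, not on z or θ, so ∂L/∂z = 0 and
    ∂L/∂z' = z' / sqrt(25 + z'^2).
The Euler-Lagrange equation gives
    d/dθ( z' / sqrt(25 + z'^2) ) = 0,
so z' is constant. Integrating once:
    z(θ) = a θ + b,
a helix on the cylinder (a straight line when the cylinder is unrolled). The constants a, b are determined by the endpoint conditions.
With endpoint conditions z(0) = 1 and z(π/2) = 3: from z(0) = b we get b = 1, and a·π/2 + 1 = 3 gives a = 4/π, so
    z(θ) = (4/π) θ + 1.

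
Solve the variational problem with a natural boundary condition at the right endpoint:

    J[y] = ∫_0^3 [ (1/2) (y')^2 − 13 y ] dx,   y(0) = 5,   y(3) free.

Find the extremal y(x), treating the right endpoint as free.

The Lagrangian L = (1/2) (y')^2 − 13 y gives
    ∂L/∂y = −13,   ∂L/∂y' = y'.
Euler-Lagrange: d/dx(y') − (−13) = 0, i.e. y'' + 13 = 0, so
    y(x) = −(13/2) x^2 + C1 x + C2.
Fixed left endpoint y(0) = 5 ⇒ C2 = 5.
The right endpoint x = 3 is free, so the natural (transversality) condition is ∂L/∂y' |_{x=3} = 0, i.e. y'(3) = 0.
Compute y'(x) = −13 x + C1, so y'(3) = −39 + C1 = 0 ⇒ C1 = 39.
Therefore the extremal is
    y(x) = −(13/2) x^2 + 39 x + 5.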